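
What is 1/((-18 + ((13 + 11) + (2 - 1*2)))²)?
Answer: 1/36 ≈ 0.027778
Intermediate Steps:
1/((-18 + ((13 + 11) + (2 - 1*2)))²) = 1/((-18 + (24 + (2 - 2)))²) = 1/((-18 + (24 + 0))²) = 1/((-18 + 24)²) = 1/(6²) = 1/36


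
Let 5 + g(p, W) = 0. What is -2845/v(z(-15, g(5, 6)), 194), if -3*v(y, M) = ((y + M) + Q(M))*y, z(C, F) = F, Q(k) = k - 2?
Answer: -569/127 ≈ -4.4803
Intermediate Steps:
g(p, W) = -5 (g(p, W) = -5 + 0 = -5)
Q(k) = -2 + k
v(y, M) = -y*(-2 + y + 2*M)/3 (v(y, M) = -((y + M) + (-2 + M))*y/3 = -((M + y) + (-2 + M))*y/3 = -(-2 + y + 2*M)*y/3 = -y*(-2 + y + 2*M)/3)
-2845/v(z(-15, g(5, 6)), 194) = -2845*(-3/(5*(2 - 1*(-5) - 2*194))) = -2845*(-3/(5*(2 + 5 - 388))) = -2845/((⅓)*(-5)*(-381)) = -2845/635 = -2845*1/635 = -569/127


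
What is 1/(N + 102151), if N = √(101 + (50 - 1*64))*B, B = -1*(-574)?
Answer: 14593/1486594627 - 82*√87/1486594627 ≈ 9.3019e-6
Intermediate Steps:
B = 574
N = 574*√87 (N = √(101 + (50 - 1*64))*574 = √(101 + (50 - 64))*574 = √(101 - 14)*574 = √87*574 = 574*√87 ≈ 5353.9)
1/(N + 102151) = 1/(574*√87 + 102151) = 1/(102151 + 574*√87)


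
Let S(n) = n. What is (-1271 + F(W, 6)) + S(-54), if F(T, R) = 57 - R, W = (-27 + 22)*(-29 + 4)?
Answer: -1274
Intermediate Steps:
W = 125 (W = -5*(-25) = 125)
(-1271 + F(W, 6)) + S(-54) = (-1271 + (57 - 1*6)) - 54 = (-1271 + (57 - 6)) - 54 = (-1271 + 51) - 54 = -1220 - 54 = -1274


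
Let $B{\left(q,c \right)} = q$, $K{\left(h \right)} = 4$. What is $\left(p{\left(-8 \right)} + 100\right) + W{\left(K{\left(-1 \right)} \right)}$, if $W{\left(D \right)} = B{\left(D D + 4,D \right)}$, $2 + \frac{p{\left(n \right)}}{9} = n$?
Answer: $30$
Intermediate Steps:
$p{\left(n \right)} = -18 + 9 n$
$W{\left(D \right)} = 4 + D^{2}$ ($W{\left(D \right)} = D D + 4 = D^{2} + 4 = 4 + D^{2}$)
$\left(p{\left(-8 \right)} + 100\right) + W{\left(K{\left(-1 \right)} \right)} = \left(\left(-18 + 9 \left(-8\right)\right) + 100\right) + \left(4 + 4^{2}\right) = \left(\left(-18 - 72\right) + 100\right) + \left(4 + 16\right) = \left(-90 + 100\right) + 20 = 10 + 20 = 30$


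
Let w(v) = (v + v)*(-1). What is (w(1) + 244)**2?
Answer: 58564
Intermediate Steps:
w(v) = -2*v (w(v) = (2*v)*(-1) = -2*v)
(w(1) + 244)**2 = (-2*1 + 244)**2 = (-2 + 244)**2 = 242**2 = 58564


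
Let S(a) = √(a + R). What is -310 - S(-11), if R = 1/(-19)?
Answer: -310 - I*√3990/19 ≈ -310.0 - 3.3246*I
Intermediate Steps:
R = -1/19 ≈ -0.052632
S(a) = √(-1/19 + a) (S(a) = √(a - 1/19) = √(-1/19 + a))
-310 - S(-11) = -310 - √(-19 + 361*(-11))/19 = -310 - √(-19 - 3971)/19 = -310 - √(-3990)/19 = -310 - I*√3990/19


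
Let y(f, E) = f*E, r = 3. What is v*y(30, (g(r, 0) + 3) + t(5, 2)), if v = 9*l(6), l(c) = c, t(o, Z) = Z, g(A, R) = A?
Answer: 12960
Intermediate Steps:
y(f, E) = E*f
v = 54 (v = 9*6 = 54)
v*y(30, (g(r, 0) + 3) + t(5, 2)) = 54*(((3 + 3) + 2)*30) = 54*((6 + 2)*30) = 54*(8*30) = 54*240 = 12960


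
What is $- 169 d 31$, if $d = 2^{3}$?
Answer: $-41912$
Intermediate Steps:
$d = 8$
$- 169 d 31 = - 169 \cdot 8 \cdot 31 = \left(-169\right) 248 = -41912$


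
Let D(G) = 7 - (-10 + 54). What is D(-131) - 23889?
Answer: -23926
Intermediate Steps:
D(G) = -37 (D(G) = 7 - 1*44 = 7 - 44 = -37)
D(-131) - 23889 = -37 - 23889 = -23926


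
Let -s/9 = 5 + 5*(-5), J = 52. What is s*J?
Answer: 9360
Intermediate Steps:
s = 180 (s = -9*(5 + 5*(-5)) = -9*(5 - 25) = -9*(-20) = 180)
s*J = 180*52 = 9360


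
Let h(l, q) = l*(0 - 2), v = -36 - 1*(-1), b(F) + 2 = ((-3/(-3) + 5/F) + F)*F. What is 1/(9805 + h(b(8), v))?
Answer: 1/9655 ≈ 0.00010357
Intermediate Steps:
b(F) = -2 + F*(1 + F + 5/F) (b(F) = -2 + ((-3/(-3) + 5/F) + F)*F = -2 + ((-3*(-⅓) + 5/F) + F)*F = -2 + ((1 + 5/F) + F)*F = -2 + (1 + F + 5/F)*F = -2 + F*(1 + F + 5/F))
v = -35 (v = -36 + 1 = -35)
h(l, q) = -2*l (h(l, q) = l*(-2) = -2*l)
1/(9805 + h(b(8), v)) = 1/(9805 - 2*(3 + 8 + 8²)) = 1/(9805 - 2*(3 + 8 + 64)) = 1/(9805 - 2*75) = 1/(9805 - 150) = 1/9655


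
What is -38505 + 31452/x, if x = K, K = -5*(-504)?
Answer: -8083429/210 ≈ -38493.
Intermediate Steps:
K = 2520
x = 2520
-38505 + 31452/x = -38505 + 31452/2520 = -38505 + 31452*(1/2520) = -38505 + 2621/210 = -8083429/210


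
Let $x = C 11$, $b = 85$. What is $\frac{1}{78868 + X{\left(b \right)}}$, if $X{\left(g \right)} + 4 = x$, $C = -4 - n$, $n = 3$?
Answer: $\frac{1}{78787} \approx 1.2692 \cdot 10^{-5}$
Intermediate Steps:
$C = -7$ ($C = -4 - 3 = -7$)
$x = -77$ ($x = \left(-7\right) 11 = -77$)
$X{\left(g \right)} = -81$ ($X{\left(g \right)} = -4 - 77 = -81$)
$\frac{1}{78868 + X{\left(b \right)}} = \frac{1}{78868 - 81} = \frac{1}{78787}$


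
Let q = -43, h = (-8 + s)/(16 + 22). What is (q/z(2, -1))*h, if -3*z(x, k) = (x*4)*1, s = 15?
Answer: 903/304 ≈ 2.9704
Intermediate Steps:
z(x, k) = -4*x/3 (z(x, k) = -x*4/3 = -4*x/3)
h = 7/38 (h = (-8 + 15)/(16 + 22) = 7/38 ≈ 0.18421)
(q/z(2, -1))*h = (-43/(-4/3*2))*(7/38) = (-43/(-8/3))*(7/38) = -3/8*(-43)*(7/38) = (129/8)*(7/38) = 903/304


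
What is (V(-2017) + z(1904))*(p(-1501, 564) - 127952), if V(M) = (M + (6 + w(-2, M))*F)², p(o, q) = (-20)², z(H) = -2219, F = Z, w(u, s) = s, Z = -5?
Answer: -8240780763200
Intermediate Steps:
F = -5
p(o, q) = 400
V(M) = (-30 - 4*M)² (V(M) = (M + (6 + M)*(-5))² = (M + (-30 - 5*M))² = (-30 - 4*M)²)
(V(-2017) + z(1904))*(p(-1501, 564) - 127952) = (4*(15 + 2*(-2017))² - 2219)*(400 - 127952) = (4*(15 - 4034)² - 2219)*(-127552) = (4*(-4019)² - 2219)*(-127552) = (4*16152361 - 2219)*(-127552) = (64609444 - 2219)*(-127552) = 64607225*(-127552) = -8240780763200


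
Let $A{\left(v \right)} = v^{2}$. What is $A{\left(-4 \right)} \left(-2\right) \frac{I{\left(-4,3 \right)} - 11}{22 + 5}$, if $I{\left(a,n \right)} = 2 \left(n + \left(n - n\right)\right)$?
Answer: $\frac{160}{27} \approx 5.9259$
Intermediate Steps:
$I{\left(a,n \right)} = 2 n$ ($I{\left(a,n \right)} = 2 \left(n + 0\right) = 2 n$)
$A{\left(-4 \right)} \left(-2\right) \frac{I{\left(-4,3 \right)} - 11}{22 + 5} = \left(-4\right)^{2} \left(-2\right) \frac{2 \cdot 3 - 11}{22 + 5} = 16 \left(-2\right) \frac{6 - 11}{27} = - 32 \left(\left(-5\right) \frac{1}{27}\right) = \left(-32\right) \left(- \frac{5}{27}\right) = \frac{160}{27}$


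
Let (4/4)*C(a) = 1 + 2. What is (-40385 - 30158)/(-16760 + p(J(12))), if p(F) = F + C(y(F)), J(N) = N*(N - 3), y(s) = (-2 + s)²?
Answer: 70543/16649 ≈ 4.2371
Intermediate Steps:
J(N) = N*(-3 + N)
C(a) = 3 (C(a) = 1 + 2 = 3)
p(F) = 3 + F (p(F) = F + 3 = 3 + F)
(-40385 - 30158)/(-16760 + p(J(12))) = (-40385 - 30158)/(-16760 + (3 + 12*(-3 + 12))) = -70543/(-16760 + (3 + 12*9)) = -70543/(-16760 + (3 + 108)) = -70543/(-16760 + 111) = -70543/(-16649) = -70543*(-1/16649) = 70543/16649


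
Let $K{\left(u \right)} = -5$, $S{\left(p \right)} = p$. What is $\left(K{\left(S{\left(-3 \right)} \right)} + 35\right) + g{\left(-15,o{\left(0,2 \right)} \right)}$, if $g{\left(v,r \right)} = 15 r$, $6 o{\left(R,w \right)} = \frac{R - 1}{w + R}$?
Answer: $\frac{115}{4} \approx 28.75$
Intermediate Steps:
$o{\left(R,w \right)} = \frac{-1 + R}{6 \left(R + w\right)}$ ($o{\left(R,w \right)} = \frac{\left(R - 1\right) \frac{1}{w + R}}{6} = \frac{\left(-1 + R\right) \frac{1}{R + w}}{6} = \frac{\frac{1}{R + w} \left(-1 + R\right)}{6} = \frac{-1 + R}{6 \left(R + w\right)}$)
$\left(K{\left(S{\left(-3 \right)} \right)} + 35\right) + g{\left(-15,o{\left(0,2 \right)} \right)} = \left(-5 + 35\right) + 15 \frac{-1 + 0}{6 \left(0 + 2\right)} = 30 + 15 \cdot \frac{1}{6} \cdot \frac{1}{2} \left(-1\right) = 30 + 15 \left(- \frac{1}{12}\right) = 30 - \frac{5}{4} = \frac{115}{4}$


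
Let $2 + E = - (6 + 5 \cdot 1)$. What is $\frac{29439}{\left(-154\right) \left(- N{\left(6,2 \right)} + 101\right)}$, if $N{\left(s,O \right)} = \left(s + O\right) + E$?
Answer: $- \frac{29439}{16324} \approx -1.8034$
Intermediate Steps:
$E = -13$ ($E = -2 - \left(6 + 5 \cdot 1\right) = -2 - \left(6 + 5\right) = -2 - 11 = -13$)
$N{\left(s,O \right)} = -13 + O + s$ ($N{\left(s,O \right)} = \left(s + O\right) - 13 = \left(O + s\right) - 13 = -13 + O + s$)
$\frac{29439}{\left(-154\right) \left(- N{\left(6,2 \right)} + 101\right)} = \frac{29439}{\left(-154\right) \left(- (-13 + 2 + 6) + 101\right)} = \frac{29439}{\left(-154\right) \left(\left(-1\right) \left(-5\right) + 101\right)} = \frac{29439}{\left(-154\right) \left(5 + 101\right)} = \frac{29439}{\left(-154\right) 106} = \frac{29439}{-16324} = 29439 \left(- \frac{1}{16324}\right) = - \frac{29439}{16324}$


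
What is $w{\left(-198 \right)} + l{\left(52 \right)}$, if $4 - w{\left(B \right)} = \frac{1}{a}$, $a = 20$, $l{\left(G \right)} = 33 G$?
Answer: $\frac{34399}{20} \approx 1719.9$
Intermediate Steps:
$w{\left(B \right)} = \frac{79}{20}$ ($w{\left(B \right)} = 4 - \frac{1}{20} = \frac{79}{20}$)
$w{\left(-198 \right)} + l{\left(52 \right)} = \frac{79}{20} + 33 \cdot 52 = \frac{79}{20} + 1716 = \frac{34399}{20}$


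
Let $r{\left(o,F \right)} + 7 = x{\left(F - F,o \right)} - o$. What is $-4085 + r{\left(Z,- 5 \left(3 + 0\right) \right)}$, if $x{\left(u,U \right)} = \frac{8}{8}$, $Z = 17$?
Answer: $-4108$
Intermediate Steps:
$x{\left(u,U \right)} = 1$ ($x{\left(u,U \right)} = 8 \cdot \frac{1}{8} = 1$)
$r{\left(o,F \right)} = -6 - o$ ($r{\left(o,F \right)} = -7 - \left(-1 + o\right) = -6 - o$)
$-4085 + r{\left(Z,- 5 \left(3 + 0\right) \right)} = -4085 - 23 = -4108$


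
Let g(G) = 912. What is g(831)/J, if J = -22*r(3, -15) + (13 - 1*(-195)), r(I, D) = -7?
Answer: 456/181 ≈ 2.5193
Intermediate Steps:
J = 362 (J = -22*(-7) + (13 - 1*(-195)) = 154 + (13 + 195) = 154 + 208 = 362)
g(831)/J = 912/362 = 912*(1/362) = 456/181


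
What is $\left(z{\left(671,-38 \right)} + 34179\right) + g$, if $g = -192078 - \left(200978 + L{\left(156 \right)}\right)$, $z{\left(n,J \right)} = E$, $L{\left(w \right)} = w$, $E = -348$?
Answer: $-359381$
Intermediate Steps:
$z{\left(n,J \right)} = -348$
$g = -393212$ ($g = -192078 - \left(200978 + 156\right) = -192078 - 201134 = -393212$)
$\left(z{\left(671,-38 \right)} + 34179\right) + g = \left(-348 + 34179\right) - 393212 = 33831 - 393212 = -359381$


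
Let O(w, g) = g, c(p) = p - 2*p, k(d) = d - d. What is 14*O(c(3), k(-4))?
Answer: 0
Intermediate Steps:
k(d) = 0
c(p) = -p
14*O(c(3), k(-4)) = 14*0 = 0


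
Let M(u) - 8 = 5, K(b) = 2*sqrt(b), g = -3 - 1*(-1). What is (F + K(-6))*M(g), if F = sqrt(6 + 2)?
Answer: 26*sqrt(2) + 26*I*sqrt(6) ≈ 36.77 + 63.687*I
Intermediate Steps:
g = -2 (g = -3 + 1 = -2)
M(u) = 13 (M(u) = 8 + 5 = 13)
F = 2*sqrt(2) (F = sqrt(8) = 2*sqrt(2) ≈ 2.8284)
(F + K(-6))*M(g) = (2*sqrt(2) + 2*sqrt(-6))*13 = (2*sqrt(2) + 2*(I*sqrt(6)))*13 = (2*sqrt(2) + 2*I*sqrt(6))*13 = 26*sqrt(2) + 26*I*sqrt(6)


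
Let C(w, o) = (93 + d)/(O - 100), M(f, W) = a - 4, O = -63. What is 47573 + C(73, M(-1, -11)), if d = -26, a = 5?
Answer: 7754332/163 ≈ 47573.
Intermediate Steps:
M(f, W) = 1 (M(f, W) = 5 - 4 = 1)
C(w, o) = -67/163 (C(w, o) = (93 - 26)/(-63 - 100) = 67/(-163) = 67*(-1/163) = -67/163)
47573 + C(73, M(-1, -11)) = 47573 - 67/163 = 7754332/163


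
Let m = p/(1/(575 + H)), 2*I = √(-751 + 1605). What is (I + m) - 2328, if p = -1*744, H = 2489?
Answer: -2281944 + √854/2 ≈ -2.2819e+6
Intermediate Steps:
I = √854/2 (I = √(-751 + 1605)/2 = √854/2 ≈ 14.612)
p = -744
m = -2279616 (m = -744/(1/(575 + 2489)) = -744/(1/3064) = -744/1/3064 = -744*3064 = -2279616)
(I + m) - 2328 = (√854/2 - 2279616) - 2328 = (-2279616 + √854/2) - 2328 = -2281944 + √854/2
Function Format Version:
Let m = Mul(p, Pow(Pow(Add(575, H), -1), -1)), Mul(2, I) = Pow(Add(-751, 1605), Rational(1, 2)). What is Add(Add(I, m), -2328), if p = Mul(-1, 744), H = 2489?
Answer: Add(-2281944, Mul(Rational(1, 2), Pow(854, Rational(1, 2)))) ≈ -2.2819e+6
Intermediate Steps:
I = Mul(Rational(1, 2), Pow(854, Rational(1, 2))) (I = Mul(Rational(1, 2), Pow(Add(-751, 1605), Rational(1, 2))) = Mul(Rational(1, 2), Pow(854, Rational(1, 2))) ≈ 14.612)
p = -744
m = -2279616 (m = Mul(-744, Pow(Pow(Add(575, 2489), -1), -1)) = Mul(-744, Pow(Pow(3064, -1), -1)) = Mul(-744, Pow(Rational(1, 3064), -1)) = Mul(-744, 3064) = -2279616)
Add(Add(I, m), -2328) = Add(Add(Mul(Rational(1, 2), Pow(854, Rational(1, 2))), -2279616), -2328) = Add(Add(-2279616, Mul(Rational(1, 2), Pow(854, Rational(1, 2)))), -2328) = Add(-2281944, Mul(Rational(1, 2), Pow(854, Rational(1, 2))))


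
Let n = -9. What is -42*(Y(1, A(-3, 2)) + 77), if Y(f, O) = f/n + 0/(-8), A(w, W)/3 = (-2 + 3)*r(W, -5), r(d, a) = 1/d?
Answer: -9688/3 ≈ -3229.3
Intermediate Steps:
A(w, W) = 3/W (A(w, W) = 3*((-2 + 3)/W) = 3*(1/W) = 3/W)
Y(f, O) = -f/9 (Y(f, O) = f/(-9) + 0/(-8) = f*(-⅑) + 0*(-⅛) = -f/9 + 0 = -f/9)
-42*(Y(1, A(-3, 2)) + 77) = -42*(-⅑*1 + 77) = -42*(-⅑ + 77) = -42*692/9 = -9688/3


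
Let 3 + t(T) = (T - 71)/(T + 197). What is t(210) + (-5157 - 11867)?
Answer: -6929850/407 ≈ -17027.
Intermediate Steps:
t(T) = -3 + (-71 + T)/(197 + T) (t(T) = -3 + (T - 71)/(T + 197) = -3 + (-71 + T)/(197 + T))
t(210) + (-5157 - 11867) = 2*(-331 - 1*210)/(197 + 210) + (-5157 - 11867) = 2*(-331 - 210)/407 - 17024 = 2*(1/407)*(-541) - 17024 = -1082/407 - 17024 = -6929850/407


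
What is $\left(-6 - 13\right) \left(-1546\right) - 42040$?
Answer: $-12666$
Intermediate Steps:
$\left(-6 - 13\right) \left(-1546\right) - 42040 = \left(-19\right) \left(-1546\right) - 42040 = 29374 - 42040 = -12666$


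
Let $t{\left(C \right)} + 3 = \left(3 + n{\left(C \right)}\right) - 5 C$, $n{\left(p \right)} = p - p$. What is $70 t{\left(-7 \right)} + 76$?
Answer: $2526$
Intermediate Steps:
$n{\left(p \right)} = 0$
$t{\left(C \right)} = - 5 C$ ($t{\left(C \right)} = -3 - \left(-3 + 5 C\right) = - 5 C$)
$70 t{\left(-7 \right)} + 76 = 70 \left(\left(-5\right) \left(-7\right)\right) + 76 = 70 \cdot 35 + 76 = 2450 + 76 = 2526$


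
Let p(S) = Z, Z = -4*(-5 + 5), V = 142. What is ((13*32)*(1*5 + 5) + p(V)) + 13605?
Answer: 17765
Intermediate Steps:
Z = 0 (Z = -4*0 = 0)
p(S) = 0
((13*32)*(1*5 + 5) + p(V)) + 13605 = ((13*32)*(1*5 + 5) + 0) + 13605 = (416*(5 + 5) + 0) + 13605 = (416*10 + 0) + 13605 = (4160 + 0) + 13605 = 4160 + 13605 = 17765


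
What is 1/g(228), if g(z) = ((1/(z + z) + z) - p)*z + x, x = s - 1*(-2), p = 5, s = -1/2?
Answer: 1/50846 ≈ 1.9667e-5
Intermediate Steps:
s = -1/2 (s = -1*1/2 = -1/2 ≈ -0.50000)
x = 3/2 (x = -1/2 - 1*(-2) = -1/2 + 2 = 3/2 ≈ 1.5000)
g(z) = 3/2 + z*(-5 + z + 1/(2*z)) (g(z) = ((1/(z + z) + z) - 1*5)*z + 3/2 = ((1/(2*z) + z) - 5)*z + 3/2 = ((z + 1/(2*z)) - 5)*z + 3/2 = (-5 + z + 1/(2*z))*z + 3/2 = z*(-5 + z + 1/(2*z)) + 3/2 = 3/2 + z*(-5 + z + 1/(2*z)))
1/g(228) = 1/(2 + 228**2 - 5*228) = 1/(2 + 51984 - 1140) = 1/50846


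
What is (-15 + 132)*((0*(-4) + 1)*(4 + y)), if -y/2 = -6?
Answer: 1872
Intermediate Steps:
y = 12 (y = -2*(-6) = 12)
(-15 + 132)*((0*(-4) + 1)*(4 + y)) = (-15 + 132)*((0*(-4) + 1)*(4 + 12)) = 117*((0 + 1)*16) = 117*(1*16) = 117*16 = 1872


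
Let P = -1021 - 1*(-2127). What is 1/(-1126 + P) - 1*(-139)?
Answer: 2779/20 ≈ 138.95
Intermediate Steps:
P = 1106 (P = -1021 + 2127 = 1106)
1/(-1126 + P) - 1*(-139) = 1/(-1126 + 1106) - 1*(-139) = 1/(-20) + 139 = -1/20 + 139 = 2779/20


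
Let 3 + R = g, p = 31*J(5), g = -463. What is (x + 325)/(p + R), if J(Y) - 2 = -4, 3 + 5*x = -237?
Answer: -277/528 ≈ -0.52462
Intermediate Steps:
x = -48 (x = -⅗ + (⅕)*(-237) = -⅗ - 237/5 = -48)
J(Y) = -2 (J(Y) = 2 - 4 = -2)
p = -62 (p = 31*(-2) = -62)
R = -466 (R = -3 - 463 = -466)
(x + 325)/(p + R) = (-48 + 325)/(-62 - 466) = 277/(-528) = 277*(-1/528) = -277/528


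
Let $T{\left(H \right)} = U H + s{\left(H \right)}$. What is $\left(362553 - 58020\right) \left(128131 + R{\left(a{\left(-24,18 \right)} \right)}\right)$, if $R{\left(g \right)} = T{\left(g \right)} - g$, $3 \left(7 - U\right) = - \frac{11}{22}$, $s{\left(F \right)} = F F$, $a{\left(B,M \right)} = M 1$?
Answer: $39152589678$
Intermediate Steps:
$a{\left(B,M \right)} = M$
$s{\left(F \right)} = F^{2}$
$U = \frac{43}{6}$ ($U = 7 - \frac{\left(-11\right) \frac{1}{22}}{3} = 7 - - \frac{1}{6} = 7 + \frac{1}{6} = \frac{43}{6} \approx 7.1667$)
$T{\left(H \right)} = H^{2} + \frac{43 H}{6}$ ($T{\left(H \right)} = \frac{43 H}{6} + H^{2} = H^{2} + \frac{43 H}{6}$)
$R{\left(g \right)} = - g + \frac{g \left(43 + 6 g\right)}{6}$ ($R{\left(g \right)} = \frac{g \left(43 + 6 g\right)}{6} - g = - g + \frac{g \left(43 + 6 g\right)}{6}$)
$\left(362553 - 58020\right) \left(128131 + R{\left(a{\left(-24,18 \right)} \right)}\right) = \left(362553 - 58020\right) \left(128131 + \frac{1}{6} \cdot 18 \left(37 + 6 \cdot 18\right)\right) = 304533 \left(128131 + \frac{1}{6} \cdot 18 \left(37 + 108\right)\right) = 304533 \left(128131 + \frac{1}{6} \cdot 18 \cdot 145\right) = 304533 \left(128131 + 435\right) = 304533 \cdot 128566 = 39152589678$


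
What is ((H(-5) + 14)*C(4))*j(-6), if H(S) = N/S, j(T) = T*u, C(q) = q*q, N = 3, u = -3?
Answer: 19296/5 ≈ 3859.2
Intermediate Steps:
C(q) = q²
j(T) = -3*T (j(T) = T*(-3) = -3*T)
H(S) = 3/S
((H(-5) + 14)*C(4))*j(-6) = ((3/(-5) + 14)*4²)*(-3*(-6)) = ((3*(-⅕) + 14)*16)*18 = ((-⅗ + 14)*16)*18 = ((67/5)*16)*18 = (1072/5)*18 = 19296/5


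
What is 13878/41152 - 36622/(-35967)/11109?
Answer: 2773282353689/8221293124128 ≈ 0.33733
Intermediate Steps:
13878/41152 - 36622/(-35967)/11109 = 13878*(1/41152) - 36622*(-1/35967)*(1/11109) = 6939/20576 + (36622/35967)*(1/11109) = 6939/20576 + 36622/399557403 = 2773282353689/8221293124128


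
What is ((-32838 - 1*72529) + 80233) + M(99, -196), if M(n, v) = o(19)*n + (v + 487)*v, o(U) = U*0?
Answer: -82170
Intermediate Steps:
o(U) = 0
M(n, v) = v*(487 + v) (M(n, v) = 0*n + (v + 487)*v = 0 + (487 + v)*v = 0 + v*(487 + v) = v*(487 + v))
((-32838 - 1*72529) + 80233) + M(99, -196) = ((-32838 - 1*72529) + 80233) - 196*(487 - 196) = ((-32838 - 72529) + 80233) - 196*291 = (-105367 + 80233) - 57036 = -25134 - 57036 = -82170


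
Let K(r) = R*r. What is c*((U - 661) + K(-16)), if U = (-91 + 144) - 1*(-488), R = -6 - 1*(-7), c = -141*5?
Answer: 95880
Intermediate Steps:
c = -705
R = 1 (R = -6 + 7 = 1)
K(r) = r (K(r) = 1*r = r)
U = 541 (U = 53 + 488 = 541)
c*((U - 661) + K(-16)) = -705*((541 - 661) - 16) = -705*(-120 - 16) = -705*(-136) = 95880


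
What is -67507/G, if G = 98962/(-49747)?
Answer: 3358270729/98962 ≈ 33935.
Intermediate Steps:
G = -98962/49747 (G = 98962*(-1/49747) = -98962/49747 ≈ -1.9893)
-67507/G = -67507/(-98962/49747) = -67507*(-49747/98962) = 3358270729/98962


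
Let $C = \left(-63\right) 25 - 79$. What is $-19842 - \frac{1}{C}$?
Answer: $- \frac{32818667}{1654} \approx -19842.0$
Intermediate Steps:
$C = -1654$ ($C = -1575 - 79 = -1654$)
$-19842 - \frac{1}{C} = -19842 - \frac{1}{-1654} = -19842 - - \frac{1}{1654} = -19842 + \frac{1}{1654} = - \frac{32818667}{1654}$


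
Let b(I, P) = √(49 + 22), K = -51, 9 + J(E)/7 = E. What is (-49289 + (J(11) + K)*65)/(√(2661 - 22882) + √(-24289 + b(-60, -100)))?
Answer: 51694*I/(√20221 + √(24289 - √71)) ≈ 173.46*I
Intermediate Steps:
J(E) = -63 + 7*E
b(I, P) = √71
(-49289 + (J(11) + K)*65)/(√(2661 - 22882) + √(-24289 + b(-60, -100))) = (-49289 + ((-63 + 7*11) - 51)*65)/(√(2661 - 22882) + √(-24289 + √71)) = (-49289 + ((-63 + 77) - 51)*65)/(√(-20221) + √(-24289 + √71)) = (-49289 + (14 - 51)*65)/(I*√20221 + √(-24289 + √71)) = (-49289 - 37*65)/(√(-24289 + √71) + I*√20221) = (-49289 - 2405)/(√(-24289 + √71) + I*√20221) = -51694/(√(-24289 + √71) + I*√20221)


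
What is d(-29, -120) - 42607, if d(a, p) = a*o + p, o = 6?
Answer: -42901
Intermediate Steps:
d(a, p) = p + 6*a (d(a, p) = a*6 + p = 6*a + p = p + 6*a)
d(-29, -120) - 42607 = (-120 + 6*(-29)) - 42607 = (-120 - 174) - 42607 = -294 - 42607 = -42901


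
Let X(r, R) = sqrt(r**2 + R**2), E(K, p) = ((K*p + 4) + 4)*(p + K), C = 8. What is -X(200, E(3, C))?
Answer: -8*sqrt(2561) ≈ -404.85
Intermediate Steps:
E(K, p) = (8 + K*p)*(K + p) (E(K, p) = ((4 + K*p) + 4)*(K + p) = (8 + K*p)*(K + p))
X(r, R) = sqrt(R**2 + r**2)
-X(200, E(3, C)) = -sqrt((8*3 + 8*8 + 3*8**2 + 8*3**2)**2 + 200**2) = -sqrt((24 + 64 + 3*64 + 8*9)**2 + 40000) = -sqrt((24 + 64 + 192 + 72)**2 + 40000) = -sqrt(352**2 + 40000) = -sqrt(123904 + 40000) = -sqrt(163904) = -8*sqrt(2561)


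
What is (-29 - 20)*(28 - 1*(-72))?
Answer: -4900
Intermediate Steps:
(-29 - 20)*(28 - 1*(-72)) = -49*(28 + 72) = -49*100 = -4900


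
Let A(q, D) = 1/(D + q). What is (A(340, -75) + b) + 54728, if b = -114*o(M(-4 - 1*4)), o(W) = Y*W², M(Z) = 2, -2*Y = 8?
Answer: 14986281/265 ≈ 56552.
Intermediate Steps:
Y = -4 (Y = -½*8 = -4)
o(W) = -4*W²
b = 1824 (b = -(-456)*2² = -(-456)*4 = -114*(-16) = 1824)
(A(340, -75) + b) + 54728 = (1/(-75 + 340) + 1824) + 54728 = (1/265 + 1824) + 54728 = 483361/265 + 54728 = 14986281/265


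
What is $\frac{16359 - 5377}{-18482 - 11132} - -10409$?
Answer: $\frac{9065916}{871} \approx 10409.0$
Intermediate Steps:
$\frac{16359 - 5377}{-18482 - 11132} - -10409 = \frac{10982}{-29614} + 10409 = 10982 \left(- \frac{1}{29614}\right) + 10409 = - \frac{323}{871} + 10409 = \frac{9065916}{871}$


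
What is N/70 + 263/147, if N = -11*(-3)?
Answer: 3323/1470 ≈ 2.2605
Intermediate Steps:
N = 33
N/70 + 263/147 = 33/70 + 263/147 = 3323/1470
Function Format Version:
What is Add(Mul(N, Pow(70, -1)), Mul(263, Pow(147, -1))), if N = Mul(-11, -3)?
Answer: Rational(3323, 1470) ≈ 2.2605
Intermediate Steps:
N = 33
Add(Mul(N, Pow(70, -1)), Mul(263, Pow(147, -1))) = Add(Mul(33, Pow(70, -1)), Mul(263, Pow(147, -1))) = Add(Mul(33, Rational(1, 70)), Mul(263, Rational(1, 147))) = Add(Rational(33, 70), Rational(263, 147)) = Rational(3323, 1470)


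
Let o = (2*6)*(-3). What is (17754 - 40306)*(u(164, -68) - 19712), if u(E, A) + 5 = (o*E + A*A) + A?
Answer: 475057880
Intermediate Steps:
o = -36 (o = 12*(-3) = -36)
u(E, A) = -5 + A + A² - 36*E (u(E, A) = -5 + ((-36*E + A*A) + A) = -5 + ((-36*E + A²) + A) = -5 + ((A² - 36*E) + A) = -5 + (A + A² - 36*E) = -5 + A + A² - 36*E)
(17754 - 40306)*(u(164, -68) - 19712) = (17754 - 40306)*((-5 - 68 + (-68)² - 36*164) - 19712) = -22552*((-5 - 68 + 4624 - 5904) - 19712) = -22552*(-1353 - 19712) = -22552*(-21065) = 475057880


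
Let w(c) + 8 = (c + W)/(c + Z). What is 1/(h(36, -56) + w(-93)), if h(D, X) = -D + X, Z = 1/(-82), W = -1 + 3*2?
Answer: -7627/755484 ≈ -0.010096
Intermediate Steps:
W = 5 (W = -1 + 6 = 5)
Z = -1/82 ≈ -0.012195
h(D, X) = X - D
w(c) = -8 + (5 + c)/(-1/82 + c) (w(c) = -8 + (c + 5)/(c - 1/82) = -8 + (5 + c)/(-1/82 + c))
1/(h(36, -56) + w(-93)) = 1/((-56 - 1*36) + 2*(209 - 287*(-93))/(-1 + 82*(-93))) = 1/((-56 - 36) + 2*(209 + 26691)/(-1 - 7626)) = 1/(-92 + 2*26900/(-7627)) = 1/(-92 + 2*(-1/7627)*26900) = 1/(-92 - 53800/7627) = 1/(-755484/7627) = -7627/755484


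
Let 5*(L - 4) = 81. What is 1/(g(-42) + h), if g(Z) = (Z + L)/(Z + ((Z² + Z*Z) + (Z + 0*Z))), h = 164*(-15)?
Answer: -17220/42361309 ≈ -0.00040650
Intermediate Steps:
h = -2460
L = 101/5 (L = 4 + (⅕)*81 = 4 + 81/5 = 101/5 ≈ 20.200)
g(Z) = (101/5 + Z)/(2*Z + 2*Z²) (g(Z) = (Z + 101/5)/(Z + ((Z² + Z*Z) + (Z + 0*Z))) = (101/5 + Z)/(Z + ((Z² + Z²) + (Z + 0))) = (101/5 + Z)/(Z + (2*Z² + Z)) = (101/5 + Z)/(Z + (Z + 2*Z²)) = (101/5 + Z)/(2*Z + 2*Z²))
1/(g(-42) + h) = 1/((⅒)*(101 + 5*(-42))/(-42*(1 - 42)) - 2460) = 1/((⅒)*(-1/42)*(101 - 210)/(-41) - 2460) = 1/((⅒)*(-1/42)*(-1/41)*(-109) - 2460) = 1/(-109/17220 - 2460) = 1/(-42361309/17220) = -17220/42361309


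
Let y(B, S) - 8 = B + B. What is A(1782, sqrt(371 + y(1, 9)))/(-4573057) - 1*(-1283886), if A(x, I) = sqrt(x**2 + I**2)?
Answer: 1283886 - sqrt(3175905)/4573057 ≈ 1.2839e+6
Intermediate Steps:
y(B, S) = 8 + 2*B (y(B, S) = 8 + (B + B) = 8 + 2*B)
A(x, I) = sqrt(I**2 + x**2)
A(1782, sqrt(371 + y(1, 9)))/(-4573057) - 1*(-1283886) = sqrt((sqrt(371 + (8 + 2*1)))**2 + 1782**2)/(-4573057) - 1*(-1283886) = sqrt((sqrt(371 + (8 + 2)))**2 + 3175524)*(-1/4573057) + 1283886 = sqrt((sqrt(371 + 10))**2 + 3175524)*(-1/4573057) + 1283886 = sqrt((sqrt(381))**2 + 3175524)*(-1/4573057) + 1283886 = sqrt(381 + 3175524)*(-1/4573057) + 1283886 = sqrt(3175905)*(-1/4573057) + 1283886 = -sqrt(3175905)/4573057 + 1283886 = 1283886 - sqrt(3175905)/4573057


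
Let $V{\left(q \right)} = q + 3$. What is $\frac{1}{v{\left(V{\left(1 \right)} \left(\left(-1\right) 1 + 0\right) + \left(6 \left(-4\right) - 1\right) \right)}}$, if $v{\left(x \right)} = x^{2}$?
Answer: $\frac{1}{841} \approx 0.0011891$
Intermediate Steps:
$V{\left(q \right)} = 3 + q$
$\frac{1}{v{\left(V{\left(1 \right)} \left(\left(-1\right) 1 + 0\right) + \left(6 \left(-4\right) - 1\right) \right)}} = \frac{1}{\left(\left(3 + 1\right) \left(\left(-1\right) 1 + 0\right) + \left(6 \left(-4\right) - 1\right)\right)^{2}} = \frac{1}{\left(4 \left(-1 + 0\right) - 25\right)^{2}} = \frac{1}{\left(4 \left(-1\right) - 25\right)^{2}} = \frac{1}{\left(-4 - 25\right)^{2}} = \frac{1}{\left(-29\right)^{2}} = \frac{1}{841}$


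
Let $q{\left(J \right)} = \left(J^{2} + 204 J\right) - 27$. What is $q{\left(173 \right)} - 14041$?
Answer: $51153$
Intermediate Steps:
$q{\left(J \right)} = -27 + J^{2} + 204 J$
$q{\left(173 \right)} - 14041 = \left(-27 + 173^{2} + 204 \cdot 173\right) - 14041 = \left(-27 + 29929 + 35292\right) - 14041 = 65194 - 14041 = 51153$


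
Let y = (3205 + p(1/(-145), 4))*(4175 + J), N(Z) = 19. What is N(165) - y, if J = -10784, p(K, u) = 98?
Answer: 21829546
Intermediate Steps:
y = -21829527 (y = (3205 + 98)*(4175 - 10784) = 3303*(-6609) = -21829527)
N(165) - y = 19 - 1*(-21829527) = 19 + 21829527 = 21829546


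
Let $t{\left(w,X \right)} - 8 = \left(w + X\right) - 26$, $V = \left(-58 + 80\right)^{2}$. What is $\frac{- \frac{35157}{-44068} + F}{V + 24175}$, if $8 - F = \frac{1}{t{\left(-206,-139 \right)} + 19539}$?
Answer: $\frac{1858627577}{5209509460728} \approx 0.00035678$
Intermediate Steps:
$V = 484$ ($V = 22^{2} = 484$)
$t{\left(w,X \right)} = -18 + X + w$ ($t{\left(w,X \right)} = 8 - \left(26 - X - w\right) = 8 + \left(-26 + X + w\right) = -18 + X + w$)
$F = \frac{153407}{19176}$ ($F = 8 - \frac{1}{\left(-18 - 139 - 206\right) + 19539} = 8 - \frac{1}{-363 + 19539} = 8 - \frac{1}{19176} = \frac{153407}{19176} \approx 7.9999$)
$\frac{- \frac{35157}{-44068} + F}{V + 24175} = \frac{- \frac{35157}{-44068} + \frac{153407}{19176}}{484 + 24175} = \frac{\left(-35157\right) \left(- \frac{1}{44068}\right) + \frac{153407}{19176}}{24659} = \left(\frac{35157}{44068} + \frac{153407}{19176}\right) \frac{1}{24659} = \frac{1858627577}{211261992} \cdot \frac{1}{24659} = \frac{1858627577}{5209509460728}$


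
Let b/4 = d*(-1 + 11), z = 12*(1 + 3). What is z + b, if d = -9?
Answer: -312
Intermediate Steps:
z = 48 (z = 12*4 = 48)
b = -360 (b = 4*(-9*(-1 + 11)) = 4*(-9*10) = 4*(-90) = -360)
z + b = 48 - 360 = -312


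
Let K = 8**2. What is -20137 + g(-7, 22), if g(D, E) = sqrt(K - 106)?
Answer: -20137 + I*sqrt(42) ≈ -20137.0 + 6.4807*I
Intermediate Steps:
K = 64
g(D, E) = I*sqrt(42) (g(D, E) = sqrt(64 - 106) = sqrt(-42) = I*sqrt(42))
-20137 + g(-7, 22) = -20137 + I*sqrt(42)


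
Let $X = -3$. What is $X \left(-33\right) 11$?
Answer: $1089$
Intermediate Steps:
$X \left(-33\right) 11 = \left(-3\right) \left(-33\right) 11 = 99 \cdot 11 = 1089$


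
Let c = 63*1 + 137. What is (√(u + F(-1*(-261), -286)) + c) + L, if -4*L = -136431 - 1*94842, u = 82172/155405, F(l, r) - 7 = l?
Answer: 232073/4 + 2*√1621290324590/155405 ≈ 58035.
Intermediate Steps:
F(l, r) = 7 + l
u = 82172/155405 (u = 82172*(1/155405) = 82172/155405 ≈ 0.52876)
c = 200 (c = 63 + 137 = 200)
L = 231273/4 (L = -(-136431 - 1*94842)/4 = -(-136431 - 94842)/4 = -¼*(-231273) = 231273/4 ≈ 57818.)
(√(u + F(-1*(-261), -286)) + c) + L = (√(82172/155405 + (7 - 1*(-261))) + 200) + 231273/4 = (√(82172/155405 + (7 + 261)) + 200) + 231273/4 = (√(82172/155405 + 268) + 200) + 231273/4 = (√(41730712/155405) + 200) + 231273/4 = (2*√1621290324590/155405 + 200) + 231273/4 = (200 + 2*√1621290324590/155405) + 231273/4 = 232073/4 + 2*√1621290324590/155405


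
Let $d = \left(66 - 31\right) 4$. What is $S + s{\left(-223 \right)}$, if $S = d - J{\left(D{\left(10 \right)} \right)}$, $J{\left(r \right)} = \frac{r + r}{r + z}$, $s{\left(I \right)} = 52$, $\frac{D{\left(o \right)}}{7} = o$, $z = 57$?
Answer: $\frac{24244}{127} \approx 190.9$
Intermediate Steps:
$D{\left(o \right)} = 7 o$
$J{\left(r \right)} = \frac{2 r}{57 + r}$ ($J{\left(r \right)} = \frac{r + r}{r + 57} = \frac{2 r}{57 + r}$)
$d = 140$ ($d = 35 \cdot 4 = 140$)
$S = \frac{17640}{127}$ ($S = 140 - \frac{2 \cdot 7 \cdot 10}{57 + 7 \cdot 10} = 140 - 2 \cdot 70 \frac{1}{57 + 70} = 140 - 2 \cdot 70 \cdot \frac{1}{127} = 140 - \frac{140}{127} = \frac{17640}{127} \approx 138.9$)
$S + s{\left(-223 \right)} = \frac{17640}{127} + 52 = \frac{24244}{127}$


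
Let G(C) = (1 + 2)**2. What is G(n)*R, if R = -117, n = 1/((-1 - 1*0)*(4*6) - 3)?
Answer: -1053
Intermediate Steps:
n = -1/27 (n = 1/((-1 + 0)*24 - 3) = 1/(-1*24 - 3) = 1/(-24 - 3) = 1/(-27) = -1/27 ≈ -0.037037)
G(C) = 9 (G(C) = 3**2 = 9)
G(n)*R = 9*(-117) = -1053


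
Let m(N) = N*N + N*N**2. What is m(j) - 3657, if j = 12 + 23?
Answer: 40443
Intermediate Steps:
j = 35
m(N) = N**2 + N**3
m(j) - 3657 = 35**2*(1 + 35) - 3657 = 1225*36 - 3657 = 44100 - 3657 = 40443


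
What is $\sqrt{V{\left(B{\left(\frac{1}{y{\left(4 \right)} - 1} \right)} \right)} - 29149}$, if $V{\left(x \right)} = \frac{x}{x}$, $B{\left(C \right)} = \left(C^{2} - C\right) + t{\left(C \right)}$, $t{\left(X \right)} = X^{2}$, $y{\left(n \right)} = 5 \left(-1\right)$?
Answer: $2 i \sqrt{7287} \approx 170.73 i$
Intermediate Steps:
$y{\left(n \right)} = -5$
$B{\left(C \right)} = - C + 2 C^{2}$ ($B{\left(C \right)} = \left(C^{2} - C\right) + C^{2} = - C + 2 C^{2}$)
$V{\left(x \right)} = 1$
$\sqrt{V{\left(B{\left(\frac{1}{y{\left(4 \right)} - 1} \right)} \right)} - 29149} = \sqrt{1 - 29149} = \sqrt{-29148} = 2 i \sqrt{7287}$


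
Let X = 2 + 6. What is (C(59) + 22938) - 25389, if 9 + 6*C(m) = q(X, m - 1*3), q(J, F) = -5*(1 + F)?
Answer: -2500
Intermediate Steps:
X = 8
q(J, F) = -5 - 5*F
C(m) = ⅙ - 5*m/6 (C(m) = -3/2 + (-5 - 5*(m - 1*3))/6 = -3/2 + (-5 - 5*(m - 3))/6 = -3/2 + (-5 - 5*(-3 + m))/6 = -3/2 + (-5 + (15 - 5*m))/6 = -3/2 + (10 - 5*m)/6 = -3/2 + (5/3 - 5*m/6) = ⅙ - 5*m/6)
(C(59) + 22938) - 25389 = ((⅙ - ⅚*59) + 22938) - 25389 = ((⅙ - 295/6) + 22938) - 25389 = (-49 + 22938) - 25389 = 22889 - 25389 = -2500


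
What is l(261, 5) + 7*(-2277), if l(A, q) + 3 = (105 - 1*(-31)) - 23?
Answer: -15829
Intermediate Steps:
l(A, q) = 110 (l(A, q) = -3 + ((105 - 1*(-31)) - 23) = -3 + ((105 + 31) - 23) = -3 + (136 - 23) = -3 + 113 = 110)
l(261, 5) + 7*(-2277) = 110 + 7*(-2277) = 110 - 15939 = -15829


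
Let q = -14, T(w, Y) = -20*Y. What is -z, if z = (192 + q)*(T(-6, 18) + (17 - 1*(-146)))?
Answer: 35066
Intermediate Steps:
z = -35066 (z = (192 - 14)*(-20*18 + (17 - 1*(-146))) = 178*(-360 + (17 + 146)) = 178*(-360 + 163) = 178*(-197) = -35066)
-z = -1*(-35066) = 35066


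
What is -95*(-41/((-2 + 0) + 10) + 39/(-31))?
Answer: 150385/248 ≈ 606.39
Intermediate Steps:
-95*(-41/((-2 + 0) + 10) + 39/(-31)) = -95*(-41/(-2 + 10) + 39*(-1/31)) = -95*(-41/8 - 39/31) = -95*(-1583/248) = 150385/248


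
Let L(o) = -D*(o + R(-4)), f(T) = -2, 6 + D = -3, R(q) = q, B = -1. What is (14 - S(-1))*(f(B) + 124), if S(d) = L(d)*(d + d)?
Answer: -9272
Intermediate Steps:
D = -9 (D = -6 - 3 = -9)
L(o) = -36 + 9*o (L(o) = -(-9)*(o - 4) = -(-9)*(-4 + o) = -(36 - 9*o) = -36 + 9*o)
S(d) = 2*d*(-36 + 9*d) (S(d) = (-36 + 9*d)*(d + d) = (-36 + 9*d)*(2*d) = 2*d*(-36 + 9*d))
(14 - S(-1))*(f(B) + 124) = (14 - 18*(-1)*(-4 - 1))*(-2 + 124) = (14 - 18*(-1)*(-5))*122 = (14 - 1*90)*122 = (14 - 90)*122 = -76*122 = -9272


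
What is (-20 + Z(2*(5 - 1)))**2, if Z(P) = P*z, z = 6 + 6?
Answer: 5776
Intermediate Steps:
z = 12
Z(P) = 12*P (Z(P) = P*12 = 12*P)
(-20 + Z(2*(5 - 1)))**2 = (-20 + 12*(2*(5 - 1)))**2 = (-20 + 12*(2*4))**2 = (-20 + 12*8)**2 = (-20 + 96)**2 = 76**2 = 5776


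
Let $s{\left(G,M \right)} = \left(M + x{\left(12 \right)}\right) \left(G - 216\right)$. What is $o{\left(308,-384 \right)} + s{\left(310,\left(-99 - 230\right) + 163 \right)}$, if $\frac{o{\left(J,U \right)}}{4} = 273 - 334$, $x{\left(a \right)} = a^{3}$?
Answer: $146584$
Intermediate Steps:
$o{\left(J,U \right)} = -244$ ($o{\left(J,U \right)} = 4 \left(273 - 334\right) = 4 \left(-61\right) = -244$)
$s{\left(G,M \right)} = \left(-216 + G\right) \left(1728 + M\right)$ ($s{\left(G,M \right)} = \left(M + 12^{3}\right) \left(G - 216\right) = \left(M + 1728\right) \left(-216 + G\right) = \left(1728 + M\right) \left(-216 + G\right) = \left(-216 + G\right) \left(1728 + M\right)$)
$o{\left(308,-384 \right)} + s{\left(310,\left(-99 - 230\right) + 163 \right)} = -244 + \left(-373248 - 216 \left(\left(-99 - 230\right) + 163\right) + 1728 \cdot 310 + 310 \left(\left(-99 - 230\right) + 163\right)\right) = -244 + \left(-373248 - 216 \left(-329 + 163\right) + 535680 + 310 \left(-329 + 163\right)\right) = -244 + \left(-373248 - -35856 + 535680 + 310 \left(-166\right)\right) = -244 + \left(-373248 + 35856 + 535680 - 51460\right) = -244 + 146828 = 146584$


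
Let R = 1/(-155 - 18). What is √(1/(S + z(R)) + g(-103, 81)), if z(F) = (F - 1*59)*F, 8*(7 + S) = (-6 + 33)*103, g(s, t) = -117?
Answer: I*√779761339879498709/81638189 ≈ 10.817*I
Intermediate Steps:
R = -1/173 (R = 1/(-173) = -1/173 ≈ -0.0057803)
S = 2725/8 (S = -7 + ((-6 + 33)*103)/8 = -7 + (27*103)/8 = -7 + (⅛)*2781 = -7 + 2781/8 = 2725/8 ≈ 340.63)
z(F) = F*(-59 + F) (z(F) = (F - 59)*F = (-59 + F)*F = F*(-59 + F))
√(1/(S + z(R)) + g(-103, 81)) = √(1/(2725/8 - (-59 - 1/173)/173) - 117) = √(1/(2725/8 - 1/173*(-10208/173)) - 117) = √(1/(2725/8 + 10208/29929) - 117) = √(1/(81638189/239432) - 117) = √(239432/81638189 - 117) = √(-9551428681/81638189) = I*√779761339879498709/81638189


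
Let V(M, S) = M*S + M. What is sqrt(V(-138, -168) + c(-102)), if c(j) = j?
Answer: 4*sqrt(1434) ≈ 151.47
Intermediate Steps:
V(M, S) = M + M*S
sqrt(V(-138, -168) + c(-102)) = sqrt(-138*(1 - 168) - 102) = sqrt(-138*(-167) - 102) = sqrt(23046 - 102) = sqrt(22944) = 4*sqrt(1434)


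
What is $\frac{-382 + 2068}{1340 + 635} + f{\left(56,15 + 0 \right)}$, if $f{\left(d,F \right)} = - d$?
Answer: $- \frac{108914}{1975} \approx -55.146$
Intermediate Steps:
$\frac{-382 + 2068}{1340 + 635} + f{\left(56,15 + 0 \right)} = \frac{-382 + 2068}{1340 + 635} - 56 = \frac{1686}{1975} - 56 = - \frac{108914}{1975}$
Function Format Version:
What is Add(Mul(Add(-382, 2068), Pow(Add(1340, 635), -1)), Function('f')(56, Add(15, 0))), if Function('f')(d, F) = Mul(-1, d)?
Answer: Rational(-108914, 1975) ≈ -55.146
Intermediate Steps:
Add(Mul(Add(-382, 2068), Pow(Add(1340, 635), -1)), Function('f')(56, Add(15, 0))) = Add(Mul(Add(-382, 2068), Pow(Add(1340, 635), -1)), Mul(-1, 56)) = Add(Mul(1686, Pow(1975, -1)), -56) = Add(Mul(1686, Rational(1, 1975)), -56) = Add(Rational(1686, 1975), -56) = Rational(-108914, 1975)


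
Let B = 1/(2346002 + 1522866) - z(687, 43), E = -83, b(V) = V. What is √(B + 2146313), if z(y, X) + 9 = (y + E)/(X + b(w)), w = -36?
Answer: √393533158415181329433/13541038 ≈ 1465.0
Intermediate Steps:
z(y, X) = -9 + (-83 + y)/(-36 + X) (z(y, X) = -9 + (y - 83)/(X - 36) = -9 + (-83 + y)/(-36 + X))
B = -2093057581/27082076 (B = 1/(2346002 + 1522866) - (241 + 687 - 9*43)/(-36 + 43) = 1/3868868 - (241 + 687 - 387)/7 = 1/3868868 - 541/7 = -2093057581/27082076 ≈ -77.286)
√(B + 2146313) = √(-2093057581/27082076 + 2146313) = √(58124518728207/27082076) = √393533158415181329433/13541038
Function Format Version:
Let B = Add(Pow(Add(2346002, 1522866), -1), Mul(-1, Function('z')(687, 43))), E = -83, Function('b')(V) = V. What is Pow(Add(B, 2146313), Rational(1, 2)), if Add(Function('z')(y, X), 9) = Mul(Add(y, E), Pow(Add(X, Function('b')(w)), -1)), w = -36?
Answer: Mul(Rational(1, 13541038), Pow(393533158415181329433, Rational(1, 2))) ≈ 1465.0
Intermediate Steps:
Function('z')(y, X) = Add(-9, Mul(Pow(Add(-36, X), -1), Add(-83, y))) (Function('z')(y, X) = Add(-9, Mul(Add(y, -83), Pow(Add(X, -36), -1))) = Add(-9, Mul(Add(-83, y), Pow(Add(-36, X), -1))) = Add(-9, Mul(Pow(Add(-36, X), -1), Add(-83, y))))
B = Rational(-2093057581, 27082076) (B = Add(Pow(Add(2346002, 1522866), -1), Mul(-1, Mul(Pow(Add(-36, 43), -1), Add(241, 687, Mul(-9, 43))))) = Add(Pow(3868868, -1), Mul(-1, Mul(Pow(7, -1), Add(241, 687, -387)))) = Add(Rational(1, 3868868), Mul(-1, Mul(Rational(1, 7), 541))) = Add(Rational(1, 3868868), Mul(-1, Rational(541, 7))) = Add(Rational(1, 3868868), Rational(-541, 7)) = Rational(-2093057581, 27082076) ≈ -77.286)
Pow(Add(B, 2146313), Rational(1, 2)) = Pow(Add(Rational(-2093057581, 27082076), 2146313), Rational(1, 2)) = Pow(Rational(58124518728207, 27082076), Rational(1, 2)) = Mul(Rational(1, 13541038), Pow(393533158415181329433, Rational(1, 2)))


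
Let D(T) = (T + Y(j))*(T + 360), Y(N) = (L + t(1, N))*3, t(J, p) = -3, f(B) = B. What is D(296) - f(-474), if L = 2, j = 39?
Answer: 192682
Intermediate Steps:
Y(N) = -3 (Y(N) = (2 - 3)*3 = -1*3 = -3)
D(T) = (-3 + T)*(360 + T) (D(T) = (T - 3)*(T + 360) = (-3 + T)*(360 + T))
D(296) - f(-474) = (-1080 + 296² + 357*296) - 1*(-474) = (-1080 + 87616 + 105672) + 474 = 192208 + 474 = 192682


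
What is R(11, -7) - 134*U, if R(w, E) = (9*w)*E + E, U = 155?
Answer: -21470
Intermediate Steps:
R(w, E) = E + 9*E*w (R(w, E) = 9*E*w + E = E + 9*E*w)
R(11, -7) - 134*U = -7*(1 + 9*11) - 134*155 = -7*(1 + 99) - 20770 = -7*100 - 20770 = -700 - 20770 = -21470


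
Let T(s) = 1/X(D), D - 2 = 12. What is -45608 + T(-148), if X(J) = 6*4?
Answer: -1094591/24 ≈ -45608.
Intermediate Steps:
D = 14 (D = 2 + 12 = 14)
X(J) = 24
T(s) = 1/24
-45608 + T(-148) = -45608 + 1/24 = -1094591/24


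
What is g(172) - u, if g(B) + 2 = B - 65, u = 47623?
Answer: -47518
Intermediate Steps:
g(B) = -67 + B (g(B) = -2 + (B - 65) = -2 + (-65 + B) = -67 + B)
g(172) - u = (-67 + 172) - 1*47623 = 105 - 47623 = -47518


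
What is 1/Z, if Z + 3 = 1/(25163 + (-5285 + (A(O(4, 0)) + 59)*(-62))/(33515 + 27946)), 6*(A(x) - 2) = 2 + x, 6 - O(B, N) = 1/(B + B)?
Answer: -12372271957/37116324183 ≈ -0.33334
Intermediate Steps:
O(B, N) = 6 - 1/(2*B) (O(B, N) = 6 - 1/(B + B) = 6 - 1/(2*B))
A(x) = 7/3 + x/6 (A(x) = 2 + (2 + x)/6 = 2 + (⅓ + x/6) = 7/3 + x/6)
Z = -37116324183/12372271957 (Z = -3 + 1/(25163 + (-5285 + ((7/3 + (6 - ½/4)/6) + 59)*(-62))/(33515 + 27946)) = -3 + 1/(25163 + (-5285 + ((7/3 + (6 - ½*¼)/6) + 59)*(-62))/61461) = -3 + 1/(25163 + (-5285 + ((7/3 + (6 - ⅛)/6) + 59)*(-62))*(1/61461)) = -3 + 1/(25163 + (-5285 + ((7/3 + (⅙)*(47/8)) + 59)*(-62))*(1/61461)) = -3 + 1/(25163 + (-5285 + ((7/3 + 47/48) + 59)*(-62))*(1/61461)) = -3 + 1/(25163 + (-5285 + (53/16 + 59)*(-62))*(1/61461)) = -3 + 1/(25163 + (-5285 + (997/16)*(-62))*(1/61461)) = -3 + 1/(25163 + (-5285 - 30907/8)*(1/61461)) = -3 + 1/(25163 - 73187/8*1/61461) = -3 + 1/(25163 - 73187/491688) = -3 + 1/(12372271957/491688) = -3 + 491688/12372271957 = -37116324183/12372271957 ≈ -3.0000)
1/Z = 1/(-37116324183/12372271957) = -12372271957/37116324183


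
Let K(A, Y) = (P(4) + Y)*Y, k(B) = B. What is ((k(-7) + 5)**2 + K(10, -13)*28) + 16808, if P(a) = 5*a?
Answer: 14264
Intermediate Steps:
K(A, Y) = Y*(20 + Y) (K(A, Y) = (5*4 + Y)*Y = (20 + Y)*Y = Y*(20 + Y))
((k(-7) + 5)**2 + K(10, -13)*28) + 16808 = ((-7 + 5)**2 - 13*(20 - 13)*28) + 16808 = ((-2)**2 - 13*7*28) + 16808 = (4 - 91*28) + 16808 = (4 - 2548) + 16808 = -2544 + 16808 = 14264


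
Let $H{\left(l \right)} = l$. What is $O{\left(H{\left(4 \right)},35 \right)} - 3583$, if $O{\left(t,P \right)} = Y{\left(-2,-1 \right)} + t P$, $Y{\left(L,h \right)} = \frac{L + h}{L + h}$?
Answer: $-3442$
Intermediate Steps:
$Y{\left(L,h \right)} = 1$
$O{\left(t,P \right)} = 1 + P t$ ($O{\left(t,P \right)} = 1 + t P = 1 + P t$)
$O{\left(H{\left(4 \right)},35 \right)} - 3583 = \left(1 + 35 \cdot 4\right) - 3583 = \left(1 + 140\right) - 3583 = 141 - 3583 = -3442$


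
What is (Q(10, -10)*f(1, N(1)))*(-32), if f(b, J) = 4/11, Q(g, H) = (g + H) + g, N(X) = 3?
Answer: -1280/11 ≈ -116.36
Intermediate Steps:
Q(g, H) = H + 2*g (Q(g, H) = (H + g) + g = H + 2*g)
f(b, J) = 4/11 (f(b, J) = 4*(1/11) = 4/11)
(Q(10, -10)*f(1, N(1)))*(-32) = ((-10 + 2*10)*(4/11))*(-32) = ((-10 + 20)*(4/11))*(-32) = (10*(4/11))*(-32) = (40/11)*(-32) = -1280/11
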